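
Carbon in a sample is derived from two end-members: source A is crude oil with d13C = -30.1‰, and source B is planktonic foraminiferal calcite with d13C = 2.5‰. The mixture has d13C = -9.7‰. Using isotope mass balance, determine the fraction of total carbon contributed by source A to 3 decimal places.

0.374

δ_mix = f_A·δ_A + (1 − f_A)·δ_B  ⇒  f_A = (δ_mix − δ_B)/(δ_A − δ_B)
f_A = (-9.7 − (2.5)) / (-30.1 − (2.5))
f_A = -12.2 / -32.6 = 0.3742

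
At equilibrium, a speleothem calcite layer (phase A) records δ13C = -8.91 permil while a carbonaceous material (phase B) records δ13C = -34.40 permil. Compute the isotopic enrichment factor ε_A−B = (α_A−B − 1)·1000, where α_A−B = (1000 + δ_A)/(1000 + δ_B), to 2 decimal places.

α_A−B = (1000 + -8.91) / (1000 + -34.40) = 991.09 / 965.60 = 1.026398
ε_A−B = (1.026398 − 1) × 1000 = 26.398 permil
(The approximation ε ≈ δ_A − δ_B would give 25.49 permil.)

26.40 permil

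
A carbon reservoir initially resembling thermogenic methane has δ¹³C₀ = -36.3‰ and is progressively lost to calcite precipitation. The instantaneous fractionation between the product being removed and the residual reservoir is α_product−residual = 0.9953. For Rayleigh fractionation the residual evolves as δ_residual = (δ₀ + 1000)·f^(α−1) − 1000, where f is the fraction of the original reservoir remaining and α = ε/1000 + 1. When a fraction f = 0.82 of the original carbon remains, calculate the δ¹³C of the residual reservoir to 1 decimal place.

Rayleigh residual: δ_res = (δ₀ + 1000)·f^(α−1) − 1000
α − 1 = -0.00470
f^(α−1) = 0.82^(-0.00470) = 1.000933
δ_res = (-36.3 + 1000) × 1.000933 − 1000 = 964.599 − 1000 = -35.40‰

-35.4‰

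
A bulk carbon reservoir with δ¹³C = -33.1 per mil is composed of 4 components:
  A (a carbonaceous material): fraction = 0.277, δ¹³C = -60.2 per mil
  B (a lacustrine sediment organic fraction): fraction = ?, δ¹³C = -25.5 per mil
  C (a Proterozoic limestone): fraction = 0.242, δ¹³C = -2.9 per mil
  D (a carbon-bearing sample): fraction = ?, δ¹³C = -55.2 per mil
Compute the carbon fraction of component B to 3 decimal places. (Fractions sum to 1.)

0.365

Let f_B and f_D be the unknown fractions; fractions sum to 1 so f_B + f_D = 0.481.
Mass balance: Σ fᵢ·δᵢ = δ_bulk ⇒ f_B·(-25.5) + f_D·(-55.2) = -33.1 − (-17.377) = -15.723
Substitute f_D = 0.481 − f_B:
f_B·(-25.5 − -55.2) = -15.723 − 0.481×(-55.2) = 10.828
f_B = 10.828 / 29.7 = 0.3646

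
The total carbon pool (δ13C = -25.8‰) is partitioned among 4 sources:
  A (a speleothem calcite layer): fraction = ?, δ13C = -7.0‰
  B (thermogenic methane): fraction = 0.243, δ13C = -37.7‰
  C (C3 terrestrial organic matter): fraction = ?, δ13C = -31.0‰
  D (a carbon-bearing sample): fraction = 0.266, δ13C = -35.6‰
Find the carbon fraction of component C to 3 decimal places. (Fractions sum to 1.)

0.156

Let f_C and f_A be the unknown fractions; fractions sum to 1 so f_C + f_A = 0.491.
Mass balance: Σ fᵢ·δᵢ = δ_bulk ⇒ f_C·(-31.0) + f_A·(-7.0) = -25.8 − (-18.631) = -7.169
Substitute f_A = 0.491 − f_C:
f_C·(-31.0 − -7.0) = -7.169 − 0.491×(-7.0) = -3.732
f_C = -3.732 / -24.0 = 0.1555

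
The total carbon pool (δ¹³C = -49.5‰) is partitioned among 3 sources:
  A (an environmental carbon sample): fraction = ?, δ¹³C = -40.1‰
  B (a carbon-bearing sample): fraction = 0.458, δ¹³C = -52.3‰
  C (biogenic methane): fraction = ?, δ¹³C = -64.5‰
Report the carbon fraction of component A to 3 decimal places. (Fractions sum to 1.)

0.386

Let f_A and f_C be the unknown fractions; fractions sum to 1 so f_A + f_C = 0.542.
Mass balance: Σ fᵢ·δᵢ = δ_bulk ⇒ f_A·(-40.1) + f_C·(-64.5) = -49.5 − (-23.953) = -25.547
Substitute f_C = 0.542 − f_A:
f_A·(-40.1 − -64.5) = -25.547 − 0.542×(-64.5) = 9.412
f_A = 9.412 / 24.4 = 0.3858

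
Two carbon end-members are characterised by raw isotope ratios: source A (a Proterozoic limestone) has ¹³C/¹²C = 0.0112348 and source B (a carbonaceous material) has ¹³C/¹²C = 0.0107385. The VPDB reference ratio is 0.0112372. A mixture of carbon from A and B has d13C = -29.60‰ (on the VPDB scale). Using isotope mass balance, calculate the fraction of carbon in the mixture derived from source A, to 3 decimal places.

δ_A = (0.0112348/0.0112372 − 1)×1000 = (0.999786 − 1)×1000 = -0.214‰
δ_B = (0.0107385/0.0112372 − 1)×1000 = (0.955621 − 1)×1000 = -44.379‰
f_A = (δ_mix − δ_B)/(δ_A − δ_B) = (-29.60 − (-44.379))/(-0.214 − (-44.379))
f_A = 14.779 / 44.166 = 0.3346

0.335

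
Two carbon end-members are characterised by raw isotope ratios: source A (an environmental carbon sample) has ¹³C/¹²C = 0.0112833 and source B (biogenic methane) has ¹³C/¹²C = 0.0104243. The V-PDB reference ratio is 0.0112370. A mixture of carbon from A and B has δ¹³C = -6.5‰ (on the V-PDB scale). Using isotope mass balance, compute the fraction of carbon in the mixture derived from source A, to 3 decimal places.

δ_A = (0.0112833/0.0112370 − 1)×1000 = (1.004120 − 1)×1000 = 4.120‰
δ_B = (0.0104243/0.0112370 − 1)×1000 = (0.927676 − 1)×1000 = -72.324‰
f_A = (δ_mix − δ_B)/(δ_A − δ_B) = (-6.5 − (-72.324))/(4.120 − (-72.324))
f_A = 65.824 / 76.444 = 0.8611

0.861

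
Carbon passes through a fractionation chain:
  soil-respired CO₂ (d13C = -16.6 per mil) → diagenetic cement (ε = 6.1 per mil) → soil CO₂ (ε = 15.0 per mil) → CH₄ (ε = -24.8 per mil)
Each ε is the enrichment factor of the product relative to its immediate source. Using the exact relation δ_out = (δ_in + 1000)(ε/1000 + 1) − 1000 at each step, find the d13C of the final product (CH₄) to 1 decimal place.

-20.7 per mil

step 1: δ = (-16.60 + 1000)·(6.1/1000 + 1) − 1000 = -10.60 per mil
step 2: δ = (-10.60 + 1000)·(15.0/1000 + 1) − 1000 = 4.24 per mil
step 3: δ = (4.24 + 1000)·(-24.8/1000 + 1) − 1000 = -20.67 per mil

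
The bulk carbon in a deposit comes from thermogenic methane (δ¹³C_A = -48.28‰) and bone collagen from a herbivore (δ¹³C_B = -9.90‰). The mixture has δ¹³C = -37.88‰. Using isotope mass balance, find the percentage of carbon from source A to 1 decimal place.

72.9%

δ_mix = f_A·δ_A + (1 − f_A)·δ_B  ⇒  f_A = (δ_mix − δ_B)/(δ_A − δ_B)
f_A = (-37.88 − (-9.90)) / (-48.28 − (-9.90))
f_A = -27.98 / -38.38 = 0.7290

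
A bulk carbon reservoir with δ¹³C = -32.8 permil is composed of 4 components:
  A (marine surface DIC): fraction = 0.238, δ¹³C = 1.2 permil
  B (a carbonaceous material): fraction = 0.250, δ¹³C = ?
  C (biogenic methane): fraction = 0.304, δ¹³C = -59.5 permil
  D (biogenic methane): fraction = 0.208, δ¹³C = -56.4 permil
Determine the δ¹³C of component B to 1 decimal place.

Isotope mass balance: δ_bulk = Σ fᵢ·δᵢ.
-32.8 = 0.238×(1.2) + 0.250×δ_B + 0.304×(-59.5) + 0.208×(-56.4)
0.250·δ_B = -32.8 − (-29.534) = -3.266
δ_B = -3.266 / 0.250 = -13.07 permil

-13.1 permil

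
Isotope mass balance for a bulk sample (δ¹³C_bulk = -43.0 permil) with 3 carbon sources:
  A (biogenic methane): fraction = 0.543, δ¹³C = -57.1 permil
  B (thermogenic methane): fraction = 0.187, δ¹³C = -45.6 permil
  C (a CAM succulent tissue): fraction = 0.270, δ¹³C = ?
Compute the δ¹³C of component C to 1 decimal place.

-12.8 permil

Isotope mass balance: δ_bulk = Σ fᵢ·δᵢ.
-43.0 = 0.543×(-57.1) + 0.187×(-45.6) + 0.270×δ_C
0.270·δ_C = -43.0 − (-39.532) = -3.468
δ_C = -3.468 / 0.270 = -12.84 permil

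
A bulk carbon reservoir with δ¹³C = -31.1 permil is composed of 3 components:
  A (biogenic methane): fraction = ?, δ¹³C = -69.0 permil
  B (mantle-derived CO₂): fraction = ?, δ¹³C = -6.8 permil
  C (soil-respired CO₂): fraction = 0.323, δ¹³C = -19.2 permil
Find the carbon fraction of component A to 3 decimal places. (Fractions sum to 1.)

Let f_A and f_B be the unknown fractions; fractions sum to 1 so f_A + f_B = 0.677.
Mass balance: Σ fᵢ·δᵢ = δ_bulk ⇒ f_A·(-69.0) + f_B·(-6.8) = -31.1 − (-6.202) = -24.898
Substitute f_B = 0.677 − f_A:
f_A·(-69.0 − -6.8) = -24.898 − 0.677×(-6.8) = -20.295
f_A = -20.295 / -62.2 = 0.3263

0.326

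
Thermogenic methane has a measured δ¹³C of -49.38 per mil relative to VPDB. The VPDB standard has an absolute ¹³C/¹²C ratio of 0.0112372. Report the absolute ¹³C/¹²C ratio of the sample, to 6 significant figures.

0.0106823

R_sample = R_standard × (δ¹³C/1000 + 1)
R_sample = 0.0112372 × (-49.38/1000 + 1) = 0.0112372 × 0.950620
R_sample = 0.0106823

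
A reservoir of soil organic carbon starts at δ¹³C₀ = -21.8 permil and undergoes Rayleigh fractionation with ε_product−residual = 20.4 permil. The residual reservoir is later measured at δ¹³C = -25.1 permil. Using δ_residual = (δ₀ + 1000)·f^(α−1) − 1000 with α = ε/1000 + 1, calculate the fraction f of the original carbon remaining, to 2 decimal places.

α − 1 = ε/1000 = 0.0204
(δ_res + 1000)/(δ₀ + 1000) = (-25.1 + 1000)/(-21.8 + 1000) = 974.9/978.2 = 0.996626
f = 0.996626^(1/0.0204) = exp(ln(0.996626)/0.0204) = exp(-0.00338/0.0204)
f = exp(-0.1656) = 0.8473

0.85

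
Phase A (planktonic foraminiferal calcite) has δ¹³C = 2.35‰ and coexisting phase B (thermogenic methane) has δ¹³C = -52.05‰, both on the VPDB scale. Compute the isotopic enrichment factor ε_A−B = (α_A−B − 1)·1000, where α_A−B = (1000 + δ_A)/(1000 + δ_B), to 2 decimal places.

57.39‰

α_A−B = (1000 + 2.35) / (1000 + -52.05) = 1002.35 / 947.95 = 1.057387
ε_A−B = (1.057387 − 1) × 1000 = 57.387‰
(The approximation ε ≈ δ_A − δ_B would give 54.40‰.)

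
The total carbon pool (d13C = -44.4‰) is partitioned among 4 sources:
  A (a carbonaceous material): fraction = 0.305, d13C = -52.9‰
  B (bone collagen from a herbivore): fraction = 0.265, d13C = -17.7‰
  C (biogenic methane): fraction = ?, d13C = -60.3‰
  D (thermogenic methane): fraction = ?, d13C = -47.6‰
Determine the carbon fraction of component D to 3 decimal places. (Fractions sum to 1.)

0.185

Let f_D and f_C be the unknown fractions; fractions sum to 1 so f_D + f_C = 0.430.
Mass balance: Σ fᵢ·δᵢ = δ_bulk ⇒ f_D·(-47.6) + f_C·(-60.3) = -44.4 − (-20.825) = -23.575
Substitute f_C = 0.430 − f_D:
f_D·(-47.6 − -60.3) = -23.575 − 0.430×(-60.3) = 2.354
f_D = 2.354 / 12.7 = 0.1854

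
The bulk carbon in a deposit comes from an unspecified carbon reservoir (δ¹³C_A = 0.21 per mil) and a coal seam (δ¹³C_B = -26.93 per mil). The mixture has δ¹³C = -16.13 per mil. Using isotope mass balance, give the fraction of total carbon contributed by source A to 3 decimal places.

0.398

δ_mix = f_A·δ_A + (1 − f_A)·δ_B  ⇒  f_A = (δ_mix − δ_B)/(δ_A − δ_B)
f_A = (-16.13 − (-26.93)) / (0.21 − (-26.93))
f_A = 10.80 / 27.14 = 0.3979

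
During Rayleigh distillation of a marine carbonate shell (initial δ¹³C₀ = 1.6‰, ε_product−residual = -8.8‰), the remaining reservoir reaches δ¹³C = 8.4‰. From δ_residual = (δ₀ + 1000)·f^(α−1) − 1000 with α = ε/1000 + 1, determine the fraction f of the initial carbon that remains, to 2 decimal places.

0.46

α − 1 = ε/1000 = -0.0088
(δ_res + 1000)/(δ₀ + 1000) = (8.4 + 1000)/(1.6 + 1000) = 1008.4/1001.6 = 1.006789
f = 1.006789^(1/-0.0088) = exp(ln(1.006789)/-0.0088) = exp(0.00677/-0.0088)
f = exp(-0.7689) = 0.4635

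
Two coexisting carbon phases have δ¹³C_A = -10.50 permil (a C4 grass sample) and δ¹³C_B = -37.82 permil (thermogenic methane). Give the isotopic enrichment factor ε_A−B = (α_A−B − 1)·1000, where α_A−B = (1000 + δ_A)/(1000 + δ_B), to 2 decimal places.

α_A−B = (1000 + -10.50) / (1000 + -37.82) = 989.50 / 962.18 = 1.028394
ε_A−B = (1.028394 − 1) × 1000 = 28.394 permil
(The approximation ε ≈ δ_A − δ_B would give 27.32 permil.)

28.39 permil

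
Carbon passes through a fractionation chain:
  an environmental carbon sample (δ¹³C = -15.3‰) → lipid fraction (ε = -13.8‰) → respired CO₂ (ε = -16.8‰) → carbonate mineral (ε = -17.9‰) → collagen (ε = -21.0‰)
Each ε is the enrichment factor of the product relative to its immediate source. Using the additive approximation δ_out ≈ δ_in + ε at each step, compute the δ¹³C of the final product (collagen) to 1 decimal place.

step 1: δ ≈ -15.3 + (-13.8) = -29.1‰
step 2: δ ≈ -29.1 + (-16.8) = -45.9‰
step 3: δ ≈ -45.9 + (-17.9) = -63.8‰
step 4: δ ≈ -63.8 + (-21.0) = -84.8‰

-84.8‰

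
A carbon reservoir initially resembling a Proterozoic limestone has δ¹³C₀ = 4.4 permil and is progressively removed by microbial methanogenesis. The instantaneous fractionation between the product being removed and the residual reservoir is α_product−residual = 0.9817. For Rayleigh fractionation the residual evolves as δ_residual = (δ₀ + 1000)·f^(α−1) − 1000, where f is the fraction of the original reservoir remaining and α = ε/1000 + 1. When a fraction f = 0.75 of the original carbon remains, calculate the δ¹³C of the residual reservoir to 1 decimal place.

9.7 permil

Rayleigh residual: δ_res = (δ₀ + 1000)·f^(α−1) − 1000
α − 1 = -0.01830
f^(α−1) = 0.75^(-0.01830) = 1.005278
δ_res = (4.4 + 1000) × 1.005278 − 1000 = 1009.702 − 1000 = 9.70 permil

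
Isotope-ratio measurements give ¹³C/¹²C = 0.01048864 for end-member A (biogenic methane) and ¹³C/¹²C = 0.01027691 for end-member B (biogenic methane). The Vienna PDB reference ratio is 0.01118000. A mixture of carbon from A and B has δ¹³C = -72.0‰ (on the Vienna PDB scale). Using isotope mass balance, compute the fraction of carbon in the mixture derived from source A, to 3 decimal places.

0.463

δ_A = (0.01048864/0.01118000 − 1)×1000 = (0.938161 − 1)×1000 = -61.839‰
δ_B = (0.01027691/0.01118000 − 1)×1000 = (0.919223 − 1)×1000 = -80.777‰
f_A = (δ_mix − δ_B)/(δ_A − δ_B) = (-72.0 − (-80.777))/(-61.839 − (-80.777))
f_A = 8.777 / 18.938 = 0.4635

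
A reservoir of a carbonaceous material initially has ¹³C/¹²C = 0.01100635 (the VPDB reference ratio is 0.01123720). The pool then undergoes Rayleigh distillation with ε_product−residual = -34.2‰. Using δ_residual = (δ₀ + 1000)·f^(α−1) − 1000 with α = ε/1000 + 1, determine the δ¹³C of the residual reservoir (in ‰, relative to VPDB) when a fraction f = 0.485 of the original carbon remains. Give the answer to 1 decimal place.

δ₀ = (0.01100635/0.01123720 − 1)×1000 = (0.979457 − 1)×1000 = -20.543‰
α − 1 = ε/1000 = -0.0342
f^(α−1) = 0.485^(-0.0342) = 1.025056
δ_res = (-20.543 + 1000) × 1.025056 − 1000 = 1003.998 − 1000 = 4.00‰

4.0‰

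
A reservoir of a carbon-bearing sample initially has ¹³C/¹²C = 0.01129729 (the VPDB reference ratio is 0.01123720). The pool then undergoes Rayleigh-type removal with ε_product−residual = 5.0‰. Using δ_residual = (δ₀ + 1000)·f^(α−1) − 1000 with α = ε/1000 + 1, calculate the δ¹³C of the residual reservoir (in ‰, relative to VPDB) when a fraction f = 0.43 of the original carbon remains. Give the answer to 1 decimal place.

1.1‰

δ₀ = (0.01129729/0.01123720 − 1)×1000 = (1.005347 − 1)×1000 = 5.347‰
α − 1 = ε/1000 = 0.0050
f^(α−1) = 0.43^(0.0050) = 0.995789
δ_res = (5.347 + 1000) × 0.995789 − 1000 = 1001.114 − 1000 = 1.11‰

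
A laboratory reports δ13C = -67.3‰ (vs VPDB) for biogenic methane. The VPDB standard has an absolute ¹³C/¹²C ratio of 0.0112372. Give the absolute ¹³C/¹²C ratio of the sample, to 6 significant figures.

0.0104809

R_sample = R_standard × (δ13C/1000 + 1)
R_sample = 0.0112372 × (-67.3/1000 + 1) = 0.0112372 × 0.932700
R_sample = 0.0104809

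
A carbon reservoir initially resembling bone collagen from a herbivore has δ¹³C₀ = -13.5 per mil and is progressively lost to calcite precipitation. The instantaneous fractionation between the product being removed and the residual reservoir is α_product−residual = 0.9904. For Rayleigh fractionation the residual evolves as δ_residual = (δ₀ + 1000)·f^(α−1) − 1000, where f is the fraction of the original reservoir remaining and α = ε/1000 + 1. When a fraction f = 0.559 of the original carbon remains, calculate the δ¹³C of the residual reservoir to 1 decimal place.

-8.0 per mil

Rayleigh residual: δ_res = (δ₀ + 1000)·f^(α−1) − 1000
α − 1 = -0.00960
f^(α−1) = 0.559^(-0.00960) = 1.005599
δ_res = (-13.5 + 1000) × 1.005599 − 1000 = 992.023 − 1000 = -7.98 per mil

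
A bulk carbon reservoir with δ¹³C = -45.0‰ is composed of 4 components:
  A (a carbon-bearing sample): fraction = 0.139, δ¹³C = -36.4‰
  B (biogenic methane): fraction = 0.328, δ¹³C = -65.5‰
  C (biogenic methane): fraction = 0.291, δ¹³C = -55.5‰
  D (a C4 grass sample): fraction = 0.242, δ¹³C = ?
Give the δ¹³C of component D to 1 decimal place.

-9.5‰

Isotope mass balance: δ_bulk = Σ fᵢ·δᵢ.
-45.0 = 0.139×(-36.4) + 0.328×(-65.5) + 0.291×(-55.5) + 0.242×δ_D
0.242·δ_D = -45.0 − (-42.694) = -2.306
δ_D = -2.306 / 0.242 = -9.53‰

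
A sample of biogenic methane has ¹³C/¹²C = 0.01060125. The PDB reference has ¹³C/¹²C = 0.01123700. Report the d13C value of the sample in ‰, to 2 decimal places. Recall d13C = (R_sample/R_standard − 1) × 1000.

-56.58‰

d13C = (R_sample / R_standard − 1) × 1000
R_sample / R_standard = 0.01060125 / 0.01123700 = 0.943424
d13C = (0.943424 − 1) × 1000 = -56.576‰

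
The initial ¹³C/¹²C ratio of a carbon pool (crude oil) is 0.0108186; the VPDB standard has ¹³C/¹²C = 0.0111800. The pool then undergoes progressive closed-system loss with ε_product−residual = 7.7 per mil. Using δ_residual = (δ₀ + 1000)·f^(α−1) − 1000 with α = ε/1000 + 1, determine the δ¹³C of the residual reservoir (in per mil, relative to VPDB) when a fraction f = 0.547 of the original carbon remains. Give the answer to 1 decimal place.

δ₀ = (0.0108186/0.0111800 − 1)×1000 = (0.967674 − 1)×1000 = -32.326 per mil
α − 1 = ε/1000 = 0.0077
f^(α−1) = 0.547^(0.0077) = 0.995365
δ_res = (-32.326 + 1000) × 0.995365 − 1000 = 963.190 − 1000 = -36.81 per mil

-36.8 per mil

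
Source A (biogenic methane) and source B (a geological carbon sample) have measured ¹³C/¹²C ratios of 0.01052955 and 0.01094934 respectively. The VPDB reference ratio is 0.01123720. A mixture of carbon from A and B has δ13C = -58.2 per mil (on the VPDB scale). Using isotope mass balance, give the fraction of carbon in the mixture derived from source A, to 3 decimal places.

δ_A = (0.01052955/0.01123720 − 1)×1000 = (0.937026 − 1)×1000 = -62.974 per mil
δ_B = (0.01094934/0.01123720 − 1)×1000 = (0.974383 − 1)×1000 = -25.617 per mil
f_A = (δ_mix − δ_B)/(δ_A − δ_B) = (-58.2 − (-25.617))/(-62.974 − (-25.617))
f_A = -32.583 / -37.357 = 0.8722

0.872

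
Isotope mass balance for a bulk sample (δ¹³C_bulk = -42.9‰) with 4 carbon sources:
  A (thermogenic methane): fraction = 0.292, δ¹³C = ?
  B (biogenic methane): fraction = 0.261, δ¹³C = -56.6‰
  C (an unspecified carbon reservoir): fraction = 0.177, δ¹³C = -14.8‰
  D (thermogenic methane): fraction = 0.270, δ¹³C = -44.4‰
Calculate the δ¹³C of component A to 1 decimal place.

Isotope mass balance: δ_bulk = Σ fᵢ·δᵢ.
-42.9 = 0.292×δ_A + 0.261×(-56.6) + 0.177×(-14.8) + 0.270×(-44.4)
0.292·δ_A = -42.9 − (-29.380) = -13.520
δ_A = -13.520 / 0.292 = -46.30‰

-46.3‰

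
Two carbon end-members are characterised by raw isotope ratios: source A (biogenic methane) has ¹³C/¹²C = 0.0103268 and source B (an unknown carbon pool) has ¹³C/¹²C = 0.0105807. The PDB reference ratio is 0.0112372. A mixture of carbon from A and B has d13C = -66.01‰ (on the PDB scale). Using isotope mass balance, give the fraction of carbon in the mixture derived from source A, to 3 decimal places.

δ_A = (0.0103268/0.0112372 − 1)×1000 = (0.918983 − 1)×1000 = -81.017‰
δ_B = (0.0105807/0.0112372 − 1)×1000 = (0.941578 − 1)×1000 = -58.422‰
f_A = (δ_mix − δ_B)/(δ_A − δ_B) = (-66.01 − (-58.422))/(-81.017 − (-58.422))
f_A = -7.588 / -22.595 = 0.3358

0.336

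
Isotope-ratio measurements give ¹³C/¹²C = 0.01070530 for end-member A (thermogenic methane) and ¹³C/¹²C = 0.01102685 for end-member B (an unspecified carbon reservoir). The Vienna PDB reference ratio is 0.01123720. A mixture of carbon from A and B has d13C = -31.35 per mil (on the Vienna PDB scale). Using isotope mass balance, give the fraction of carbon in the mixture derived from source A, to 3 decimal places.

0.441

δ_A = (0.01070530/0.01123720 − 1)×1000 = (0.952666 − 1)×1000 = -47.334 per mil
δ_B = (0.01102685/0.01123720 − 1)×1000 = (0.981281 − 1)×1000 = -18.719 per mil
f_A = (δ_mix − δ_B)/(δ_A − δ_B) = (-31.35 − (-18.719))/(-47.334 − (-18.719))
f_A = -12.631 / -28.615 = 0.4414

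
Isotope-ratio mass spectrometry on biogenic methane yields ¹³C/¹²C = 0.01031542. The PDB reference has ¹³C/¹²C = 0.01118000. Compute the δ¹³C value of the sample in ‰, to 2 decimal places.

-77.33‰

δ¹³C = (R_sample / R_standard − 1) × 1000
R_sample / R_standard = 0.01031542 / 0.01118000 = 0.922667
δ¹³C = (0.922667 − 1) × 1000 = -77.333‰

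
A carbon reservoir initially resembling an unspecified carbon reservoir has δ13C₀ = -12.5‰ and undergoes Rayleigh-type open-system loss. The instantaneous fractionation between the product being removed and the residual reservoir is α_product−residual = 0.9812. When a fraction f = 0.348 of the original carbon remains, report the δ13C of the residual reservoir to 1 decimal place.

Rayleigh residual: δ_res = (δ₀ + 1000)·f^(α−1) − 1000
α − 1 = -0.01880
f^(α−1) = 0.348^(-0.01880) = 1.020043
δ_res = (-12.5 + 1000) × 1.020043 − 1000 = 1007.292 − 1000 = 7.29‰

7.3‰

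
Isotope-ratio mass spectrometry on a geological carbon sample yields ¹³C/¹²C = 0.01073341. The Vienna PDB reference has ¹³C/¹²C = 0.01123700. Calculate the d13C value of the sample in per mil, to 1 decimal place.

-44.8 per mil

d13C = (R_sample / R_standard − 1) × 1000
R_sample / R_standard = 0.01073341 / 0.01123700 = 0.955185
d13C = (0.955185 − 1) × 1000 = -44.82 per mil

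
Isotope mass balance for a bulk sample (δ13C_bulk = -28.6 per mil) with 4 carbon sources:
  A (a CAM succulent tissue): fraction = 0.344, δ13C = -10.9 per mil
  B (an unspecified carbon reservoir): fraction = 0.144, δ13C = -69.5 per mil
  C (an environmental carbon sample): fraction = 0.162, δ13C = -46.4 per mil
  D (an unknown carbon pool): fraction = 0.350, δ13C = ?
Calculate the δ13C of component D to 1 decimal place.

-20.9 per mil

Isotope mass balance: δ_bulk = Σ fᵢ·δᵢ.
-28.6 = 0.344×(-10.9) + 0.144×(-69.5) + 0.162×(-46.4) + 0.350×δ_D
0.350·δ_D = -28.6 − (-21.274) = -7.326
δ_D = -7.326 / 0.350 = -20.93 per mil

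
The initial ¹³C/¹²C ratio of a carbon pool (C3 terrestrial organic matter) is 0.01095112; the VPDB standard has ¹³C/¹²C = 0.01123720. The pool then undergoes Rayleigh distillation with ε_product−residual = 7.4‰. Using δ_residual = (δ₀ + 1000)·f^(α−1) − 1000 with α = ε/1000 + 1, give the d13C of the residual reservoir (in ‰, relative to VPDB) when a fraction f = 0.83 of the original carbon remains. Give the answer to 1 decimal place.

-26.8‰

δ₀ = (0.01095112/0.01123720 − 1)×1000 = (0.974542 − 1)×1000 = -25.458‰
α − 1 = ε/1000 = 0.0074
f^(α−1) = 0.83^(0.0074) = 0.998622
δ_res = (-25.458 + 1000) × 0.998622 − 1000 = 973.199 − 1000 = -26.80‰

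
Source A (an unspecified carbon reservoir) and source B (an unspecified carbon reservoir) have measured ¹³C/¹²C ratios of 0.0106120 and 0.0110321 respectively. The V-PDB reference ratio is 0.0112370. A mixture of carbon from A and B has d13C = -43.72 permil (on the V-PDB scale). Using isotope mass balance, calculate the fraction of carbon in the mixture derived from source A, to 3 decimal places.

δ_A = (0.0106120/0.0112370 − 1)×1000 = (0.944380 − 1)×1000 = -55.620 permil
δ_B = (0.0110321/0.0112370 − 1)×1000 = (0.981766 − 1)×1000 = -18.234 permil
f_A = (δ_mix − δ_B)/(δ_A − δ_B) = (-43.72 − (-18.234))/(-55.620 − (-18.234))
f_A = -25.486 / -37.385 = 0.6817

0.682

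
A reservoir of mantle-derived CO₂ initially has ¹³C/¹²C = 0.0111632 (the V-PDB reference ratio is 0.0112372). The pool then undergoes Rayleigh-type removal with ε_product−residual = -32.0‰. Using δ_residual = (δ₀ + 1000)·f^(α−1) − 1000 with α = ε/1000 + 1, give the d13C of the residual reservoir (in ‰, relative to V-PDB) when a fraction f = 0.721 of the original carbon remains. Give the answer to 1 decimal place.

3.9‰

δ₀ = (0.0111632/0.0112372 − 1)×1000 = (0.993415 − 1)×1000 = -6.585‰
α − 1 = ε/1000 = -0.0320
f^(α−1) = 0.721^(-0.0320) = 1.010523
δ_res = (-6.585 + 1000) × 1.010523 − 1000 = 1003.868 − 1000 = 3.87‰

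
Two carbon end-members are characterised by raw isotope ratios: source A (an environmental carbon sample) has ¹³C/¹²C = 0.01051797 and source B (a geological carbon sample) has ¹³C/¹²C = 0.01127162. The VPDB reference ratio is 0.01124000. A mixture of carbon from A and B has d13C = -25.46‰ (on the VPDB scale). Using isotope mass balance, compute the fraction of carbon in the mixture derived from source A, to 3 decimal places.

δ_A = (0.01051797/0.01124000 − 1)×1000 = (0.935762 − 1)×1000 = -64.238‰
δ_B = (0.01127162/0.01124000 − 1)×1000 = (1.002813 − 1)×1000 = 2.813‰
f_A = (δ_mix − δ_B)/(δ_A − δ_B) = (-25.46 − (2.813))/(-64.238 − (2.813))
f_A = -28.273 / -67.051 = 0.4217

0.422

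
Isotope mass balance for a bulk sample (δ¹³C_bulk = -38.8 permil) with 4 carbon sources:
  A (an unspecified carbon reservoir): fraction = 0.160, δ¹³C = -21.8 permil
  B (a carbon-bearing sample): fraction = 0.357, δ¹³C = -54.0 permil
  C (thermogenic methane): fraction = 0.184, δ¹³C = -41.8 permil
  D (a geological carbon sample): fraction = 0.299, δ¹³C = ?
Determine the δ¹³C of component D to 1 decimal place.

Isotope mass balance: δ_bulk = Σ fᵢ·δᵢ.
-38.8 = 0.160×(-21.8) + 0.357×(-54.0) + 0.184×(-41.8) + 0.299×δ_D
0.299·δ_D = -38.8 − (-30.457) = -8.343
δ_D = -8.343 / 0.299 = -27.90 permil

-27.9 permil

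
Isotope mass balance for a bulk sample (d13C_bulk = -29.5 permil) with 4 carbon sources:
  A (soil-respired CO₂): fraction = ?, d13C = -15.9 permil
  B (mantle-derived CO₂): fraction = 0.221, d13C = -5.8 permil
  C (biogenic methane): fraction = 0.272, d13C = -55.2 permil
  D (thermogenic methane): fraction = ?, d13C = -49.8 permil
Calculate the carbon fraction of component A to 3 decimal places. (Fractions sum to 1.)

0.355

Let f_A and f_D be the unknown fractions; fractions sum to 1 so f_A + f_D = 0.507.
Mass balance: Σ fᵢ·δᵢ = δ_bulk ⇒ f_A·(-15.9) + f_D·(-49.8) = -29.5 − (-16.296) = -13.204
Substitute f_D = 0.507 − f_A:
f_A·(-15.9 − -49.8) = -13.204 − 0.507×(-49.8) = 12.045
f_A = 12.045 / 33.9 = 0.3553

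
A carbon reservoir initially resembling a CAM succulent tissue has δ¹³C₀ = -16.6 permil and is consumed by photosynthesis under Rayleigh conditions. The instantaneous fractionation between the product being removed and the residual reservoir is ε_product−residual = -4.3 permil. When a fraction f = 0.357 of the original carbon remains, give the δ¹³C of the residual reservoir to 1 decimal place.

Rayleigh residual: δ_res = (δ₀ + 1000)·f^(α−1) − 1000
α = ε/1000 + 1 = 0.99570, so α − 1 = -0.00430
f^(α−1) = 0.357^(-0.00430) = 1.004439
δ_res = (-16.6 + 1000) × 1.004439 − 1000 = 987.765 − 1000 = -12.23 permil

-12.2 permil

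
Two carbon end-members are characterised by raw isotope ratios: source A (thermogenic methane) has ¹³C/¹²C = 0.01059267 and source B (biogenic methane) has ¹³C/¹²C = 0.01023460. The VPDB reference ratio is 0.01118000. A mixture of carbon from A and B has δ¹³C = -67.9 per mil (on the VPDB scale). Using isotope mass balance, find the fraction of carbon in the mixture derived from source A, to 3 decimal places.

0.520

δ_A = (0.01059267/0.01118000 − 1)×1000 = (0.947466 − 1)×1000 = -52.534 per mil
δ_B = (0.01023460/0.01118000 − 1)×1000 = (0.915438 − 1)×1000 = -84.562 per mil
f_A = (δ_mix − δ_B)/(δ_A − δ_B) = (-67.9 − (-84.562))/(-52.534 − (-84.562))
f_A = 16.662 / 32.028 = 0.5202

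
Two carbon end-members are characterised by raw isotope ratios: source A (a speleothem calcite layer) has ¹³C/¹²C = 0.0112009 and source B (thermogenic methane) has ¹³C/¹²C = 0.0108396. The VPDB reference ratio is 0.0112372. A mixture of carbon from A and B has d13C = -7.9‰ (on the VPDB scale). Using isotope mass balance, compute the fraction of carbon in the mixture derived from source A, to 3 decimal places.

δ_A = (0.0112009/0.0112372 − 1)×1000 = (0.996770 − 1)×1000 = -3.230‰
δ_B = (0.0108396/0.0112372 − 1)×1000 = (0.964618 − 1)×1000 = -35.382‰
f_A = (δ_mix − δ_B)/(δ_A − δ_B) = (-7.9 − (-35.382))/(-3.230 − (-35.382))
f_A = 27.482 / 32.152 = 0.8548

0.855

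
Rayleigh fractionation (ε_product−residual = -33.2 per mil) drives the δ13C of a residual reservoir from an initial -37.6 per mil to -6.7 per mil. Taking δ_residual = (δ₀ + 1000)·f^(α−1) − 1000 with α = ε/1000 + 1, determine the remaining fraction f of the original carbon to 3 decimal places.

α − 1 = ε/1000 = -0.0332
(δ_res + 1000)/(δ₀ + 1000) = (-6.7 + 1000)/(-37.6 + 1000) = 993.3/962.4 = 1.032107
f = 1.032107^(1/-0.0332) = exp(ln(1.032107)/-0.0332) = exp(0.03160/-0.0332)
f = exp(-0.9519) = 0.3860

0.386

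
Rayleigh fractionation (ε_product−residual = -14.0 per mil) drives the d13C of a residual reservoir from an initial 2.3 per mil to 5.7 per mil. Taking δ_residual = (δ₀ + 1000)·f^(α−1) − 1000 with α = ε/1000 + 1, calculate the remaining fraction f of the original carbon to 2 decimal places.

α − 1 = ε/1000 = -0.0140
(δ_res + 1000)/(δ₀ + 1000) = (5.7 + 1000)/(2.3 + 1000) = 1005.7/1002.3 = 1.003392
f = 1.003392^(1/-0.0140) = exp(ln(1.003392)/-0.0140) = exp(0.00339/-0.0140)
f = exp(-0.2419) = 0.7851

0.79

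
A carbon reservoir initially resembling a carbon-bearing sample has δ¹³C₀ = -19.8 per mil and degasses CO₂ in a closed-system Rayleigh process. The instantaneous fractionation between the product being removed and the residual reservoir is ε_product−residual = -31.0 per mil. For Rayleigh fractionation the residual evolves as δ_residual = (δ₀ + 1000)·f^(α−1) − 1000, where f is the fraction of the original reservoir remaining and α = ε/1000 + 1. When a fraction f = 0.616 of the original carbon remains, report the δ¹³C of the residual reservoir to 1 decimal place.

Rayleigh residual: δ_res = (δ₀ + 1000)·f^(α−1) − 1000
α = ε/1000 + 1 = 0.96900, so α − 1 = -0.03100
f^(α−1) = 0.616^(-0.03100) = 1.015133
δ_res = (-19.8 + 1000) × 1.015133 − 1000 = 995.033 − 1000 = -4.97 per mil

-5.0 per mil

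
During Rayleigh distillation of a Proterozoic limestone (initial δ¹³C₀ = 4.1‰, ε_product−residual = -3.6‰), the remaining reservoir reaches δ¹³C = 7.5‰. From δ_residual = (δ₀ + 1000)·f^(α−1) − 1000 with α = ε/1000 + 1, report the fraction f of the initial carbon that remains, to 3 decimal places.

α − 1 = ε/1000 = -0.0036
(δ_res + 1000)/(δ₀ + 1000) = (7.5 + 1000)/(4.1 + 1000) = 1007.5/1004.1 = 1.003386
f = 1.003386^(1/-0.0036) = exp(ln(1.003386)/-0.0036) = exp(0.00338/-0.0036)
f = exp(-0.9390) = 0.3910

0.391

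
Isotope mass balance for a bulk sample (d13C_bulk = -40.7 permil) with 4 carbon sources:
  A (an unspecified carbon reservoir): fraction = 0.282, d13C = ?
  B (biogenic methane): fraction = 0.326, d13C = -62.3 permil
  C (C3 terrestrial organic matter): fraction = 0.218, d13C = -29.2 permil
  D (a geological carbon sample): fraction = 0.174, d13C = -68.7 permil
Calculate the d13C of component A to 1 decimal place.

-7.3 permil

Isotope mass balance: δ_bulk = Σ fᵢ·δᵢ.
-40.7 = 0.282×δ_A + 0.326×(-62.3) + 0.218×(-29.2) + 0.174×(-68.7)
0.282·δ_A = -40.7 − (-38.629) = -2.071
δ_A = -2.071 / 0.282 = -7.34 permil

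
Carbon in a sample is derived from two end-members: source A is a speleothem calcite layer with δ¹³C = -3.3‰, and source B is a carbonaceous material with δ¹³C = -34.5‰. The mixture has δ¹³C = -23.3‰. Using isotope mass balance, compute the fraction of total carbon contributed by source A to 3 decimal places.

δ_mix = f_A·δ_A + (1 − f_A)·δ_B  ⇒  f_A = (δ_mix − δ_B)/(δ_A − δ_B)
f_A = (-23.3 − (-34.5)) / (-3.3 − (-34.5))
f_A = 11.2 / 31.2 = 0.3590

0.359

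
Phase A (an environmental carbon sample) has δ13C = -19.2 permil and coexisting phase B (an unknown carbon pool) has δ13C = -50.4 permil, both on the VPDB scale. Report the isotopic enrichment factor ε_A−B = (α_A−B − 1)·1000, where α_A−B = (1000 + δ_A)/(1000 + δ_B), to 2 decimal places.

32.86 permil

α_A−B = (1000 + -19.2) / (1000 + -50.4) = 980.8 / 949.6 = 1.032856
ε_A−B = (1.032856 − 1) × 1000 = 32.856 permil
(The approximation ε ≈ δ_A − δ_B would give 31.2 permil.)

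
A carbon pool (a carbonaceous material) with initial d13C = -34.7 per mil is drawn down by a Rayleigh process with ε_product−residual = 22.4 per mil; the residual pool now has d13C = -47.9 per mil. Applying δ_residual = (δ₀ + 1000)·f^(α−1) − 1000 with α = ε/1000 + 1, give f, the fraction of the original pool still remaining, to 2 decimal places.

α − 1 = ε/1000 = 0.0224
(δ_res + 1000)/(δ₀ + 1000) = (-47.9 + 1000)/(-34.7 + 1000) = 952.1/965.3 = 0.986325
f = 0.986325^(1/0.0224) = exp(ln(0.986325)/0.0224) = exp(-0.01377/0.0224)
f = exp(-0.6147) = 0.5408

0.54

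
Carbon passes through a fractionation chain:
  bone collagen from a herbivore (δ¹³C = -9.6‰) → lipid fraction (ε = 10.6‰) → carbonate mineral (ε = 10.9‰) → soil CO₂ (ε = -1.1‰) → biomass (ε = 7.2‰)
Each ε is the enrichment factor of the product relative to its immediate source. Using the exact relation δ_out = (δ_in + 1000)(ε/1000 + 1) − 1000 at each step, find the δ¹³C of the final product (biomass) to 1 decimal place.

18.0‰

step 1: δ = (-9.60 + 1000)·(10.6/1000 + 1) − 1000 = 0.90‰
step 2: δ = (0.90 + 1000)·(10.9/1000 + 1) − 1000 = 11.81‰
step 3: δ = (11.81 + 1000)·(-1.1/1000 + 1) − 1000 = 10.70‰
step 4: δ = (10.70 + 1000)·(7.2/1000 + 1) − 1000 = 17.97‰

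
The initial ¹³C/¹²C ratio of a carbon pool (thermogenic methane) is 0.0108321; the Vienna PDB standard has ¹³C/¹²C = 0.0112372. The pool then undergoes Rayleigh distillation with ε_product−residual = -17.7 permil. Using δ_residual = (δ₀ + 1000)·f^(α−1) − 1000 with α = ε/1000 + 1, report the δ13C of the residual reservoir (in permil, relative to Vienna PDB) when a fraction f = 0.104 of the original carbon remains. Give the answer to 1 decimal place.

3.4 permil

δ₀ = (0.0108321/0.0112372 − 1)×1000 = (0.963950 − 1)×1000 = -36.050 permil
α − 1 = ε/1000 = -0.0177
f^(α−1) = 0.104^(-0.0177) = 1.040875
δ_res = (-36.050 + 1000) × 1.040875 − 1000 = 1003.351 − 1000 = 3.35 permil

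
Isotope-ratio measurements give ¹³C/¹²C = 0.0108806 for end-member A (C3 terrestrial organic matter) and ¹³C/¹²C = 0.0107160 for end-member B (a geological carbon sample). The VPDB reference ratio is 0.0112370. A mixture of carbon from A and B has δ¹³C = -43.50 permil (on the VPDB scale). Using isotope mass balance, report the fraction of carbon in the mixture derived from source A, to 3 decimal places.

δ_A = (0.0108806/0.0112370 − 1)×1000 = (0.968283 − 1)×1000 = -31.717 permil
δ_B = (0.0107160/0.0112370 − 1)×1000 = (0.953635 − 1)×1000 = -46.365 permil
f_A = (δ_mix − δ_B)/(δ_A − δ_B) = (-43.50 − (-46.365))/(-31.717 − (-46.365))
f_A = 2.865 / 14.648 = 0.1956

0.196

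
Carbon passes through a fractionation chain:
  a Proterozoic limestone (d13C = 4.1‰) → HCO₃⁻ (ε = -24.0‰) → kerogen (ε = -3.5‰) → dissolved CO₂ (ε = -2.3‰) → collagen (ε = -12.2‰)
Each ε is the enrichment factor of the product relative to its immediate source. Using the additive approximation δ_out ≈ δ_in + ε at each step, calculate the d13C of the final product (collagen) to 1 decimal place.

step 1: δ ≈ 4.1 + (-24.0) = -19.9‰
step 2: δ ≈ -19.9 + (-3.5) = -23.4‰
step 3: δ ≈ -23.4 + (-2.3) = -25.7‰
step 4: δ ≈ -25.7 + (-12.2) = -37.9‰

-37.9‰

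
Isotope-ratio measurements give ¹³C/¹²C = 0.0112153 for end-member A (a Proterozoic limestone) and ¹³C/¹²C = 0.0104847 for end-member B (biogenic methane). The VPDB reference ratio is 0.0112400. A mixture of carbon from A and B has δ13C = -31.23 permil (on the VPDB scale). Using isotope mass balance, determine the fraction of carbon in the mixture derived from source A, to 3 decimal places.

δ_A = (0.0112153/0.0112400 − 1)×1000 = (0.997802 − 1)×1000 = -2.198 permil
δ_B = (0.0104847/0.0112400 − 1)×1000 = (0.932802 − 1)×1000 = -67.198 permil
f_A = (δ_mix − δ_B)/(δ_A − δ_B) = (-31.23 − (-67.198))/(-2.198 − (-67.198))
f_A = 35.968 / 65.000 = 0.5533

0.553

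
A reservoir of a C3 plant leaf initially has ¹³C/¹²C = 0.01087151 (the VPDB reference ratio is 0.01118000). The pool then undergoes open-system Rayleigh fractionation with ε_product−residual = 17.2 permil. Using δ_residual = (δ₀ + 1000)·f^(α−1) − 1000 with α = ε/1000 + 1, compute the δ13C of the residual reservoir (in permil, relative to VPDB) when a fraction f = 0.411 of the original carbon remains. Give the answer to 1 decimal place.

-42.4 permil

δ₀ = (0.01087151/0.01118000 − 1)×1000 = (0.972407 − 1)×1000 = -27.593 permil
α − 1 = ε/1000 = 0.0172
f^(α−1) = 0.411^(0.0172) = 0.984823
δ_res = (-27.593 + 1000) × 0.984823 − 1000 = 957.649 − 1000 = -42.35 permil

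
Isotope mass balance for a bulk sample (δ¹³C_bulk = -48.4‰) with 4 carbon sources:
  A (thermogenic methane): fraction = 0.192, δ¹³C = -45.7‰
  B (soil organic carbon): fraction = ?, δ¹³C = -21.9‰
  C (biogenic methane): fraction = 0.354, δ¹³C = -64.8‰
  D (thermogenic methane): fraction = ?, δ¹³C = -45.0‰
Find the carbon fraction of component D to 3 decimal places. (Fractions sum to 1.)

0.292

Let f_D and f_B be the unknown fractions; fractions sum to 1 so f_D + f_B = 0.454.
Mass balance: Σ fᵢ·δᵢ = δ_bulk ⇒ f_D·(-45.0) + f_B·(-21.9) = -48.4 − (-31.714) = -16.686
Substitute f_B = 0.454 − f_D:
f_D·(-45.0 − -21.9) = -16.686 − 0.454×(-21.9) = -6.744
f_D = -6.744 / -23.1 = 0.2919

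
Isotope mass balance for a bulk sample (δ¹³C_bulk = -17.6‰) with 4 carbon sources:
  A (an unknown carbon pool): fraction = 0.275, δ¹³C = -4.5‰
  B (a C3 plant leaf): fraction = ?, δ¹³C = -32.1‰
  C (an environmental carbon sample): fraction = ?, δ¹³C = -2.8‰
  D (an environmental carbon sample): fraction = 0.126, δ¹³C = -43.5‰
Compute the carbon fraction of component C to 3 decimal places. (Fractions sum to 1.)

Let f_C and f_B be the unknown fractions; fractions sum to 1 so f_C + f_B = 0.599.
Mass balance: Σ fᵢ·δᵢ = δ_bulk ⇒ f_C·(-2.8) + f_B·(-32.1) = -17.6 − (-6.718) = -10.882
Substitute f_B = 0.599 − f_C:
f_C·(-2.8 − -32.1) = -10.882 − 0.599×(-32.1) = 8.346
f_C = 8.346 / 29.3 = 0.2849

0.285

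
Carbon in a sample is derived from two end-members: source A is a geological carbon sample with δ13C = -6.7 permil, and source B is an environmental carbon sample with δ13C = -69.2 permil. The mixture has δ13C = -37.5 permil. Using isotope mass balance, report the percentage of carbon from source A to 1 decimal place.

50.7%

δ_mix = f_A·δ_A + (1 − f_A)·δ_B  ⇒  f_A = (δ_mix − δ_B)/(δ_A − δ_B)
f_A = (-37.5 − (-69.2)) / (-6.7 − (-69.2))
f_A = 31.7 / 62.5 = 0.5072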